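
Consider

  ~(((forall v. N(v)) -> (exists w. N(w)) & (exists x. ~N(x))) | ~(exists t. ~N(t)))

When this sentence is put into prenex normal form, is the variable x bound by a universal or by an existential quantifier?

universal

First replace A → B with ¬A ∨ B.
  ~(~(forall v. N(v)) | (exists w. N(w)) & (exists x. ~N(x)) | ~(exists t. ~N(t)))
Drive negations inward (¬∀x A ≡ ∃x ¬A, ¬∃x A ≡ ∀x ¬A, De Morgan for ∧/∨):
  (forall v. N(v)) & ((forall w. ~N(w)) | (forall x. N(x))) & (exists t. ~N(t))
All bound variables are already distinct, so no renaming is needed.
Finally move all quantifiers to the prefix:
  forall v. forall w. forall x. exists t. (N(v) & (~N(w) | N(x)) & ~N(t))
The quantifier exists x sits under an odd number of negations (counting the antecedent side of each →), so it flips to forall x.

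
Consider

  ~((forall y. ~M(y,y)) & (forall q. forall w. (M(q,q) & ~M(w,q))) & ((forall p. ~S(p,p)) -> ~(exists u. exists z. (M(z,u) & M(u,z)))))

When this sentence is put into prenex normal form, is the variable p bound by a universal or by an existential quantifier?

universal

Rewrite implications/biconditionals: A → B as ¬A ∨ B.
  ~((forall y. ~M(y,y)) & (forall q. forall w. (M(q,q) & ~M(w,q))) & (~(forall p. ~S(p,p)) | ~(exists u. exists z. (M(z,u) & M(u,z)))))
Push ¬ through the quantifiers and connectives to reach negation normal form:
  (exists y. M(y,y)) | (exists q. exists w. (~M(q,q) | M(w,q))) | (forall p. ~S(p,p)) & (exists u. exists z. (M(z,u) & M(u,z)))
All bound variables are already distinct, so no renaming is needed.
Finally move all quantifiers to the prefix:
  exists y. exists q. exists w. forall p. exists u. exists z. (M(y,y) | ~M(q,q) | M(w,q) | ~S(p,p) & M(z,u) & M(u,z))
The quantifier forall p sits under an even number of negations (counting the antecedent side of each →), so it remains universal.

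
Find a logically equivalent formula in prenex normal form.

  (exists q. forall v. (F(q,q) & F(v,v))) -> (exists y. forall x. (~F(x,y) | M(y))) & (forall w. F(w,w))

forall q. exists v. exists y. forall x. forall w. (~F(q,q) | ~F(v,v) | (~F(x,y) | M(y)) & F(w,w))

Eliminate → and ↔ using ¬ and ∨.
  ~(exists q. forall v. (F(q,q) & F(v,v))) | (exists y. forall x. (~F(x,y) | M(y))) & (forall w. F(w,w))
Push ¬ through the quantifiers and connectives to reach negation normal form:
  (forall q. exists v. (~F(q,q) | ~F(v,v))) | (exists y. forall x. (~F(x,y) | M(y))) & (forall w. F(w,w))
All bound variables are already distinct, so no renaming is needed.
Extract every quantifier outward, since the variables are now distinct and don't occur free across branches:
  forall q. exists v. exists y. forall x. forall w. (~F(q,q) | ~F(v,v) | (~F(x,y) | M(y)) & F(w,w))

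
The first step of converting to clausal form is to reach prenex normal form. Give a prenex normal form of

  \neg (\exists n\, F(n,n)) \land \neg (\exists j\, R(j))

Push ¬ through the quantifiers and connectives to reach negation normal form:
  (\forall n\, \neg F(n,n)) \land (\forall j\, \neg R(j))
All bound variables are already distinct, so no renaming is needed.
Extract every quantifier outward, since the variables are now distinct and don't occur free across branches:
  \forall n\, \forall j\, (\neg F(n,n) \land \neg R(j))

\forall n\, \forall j\, (\neg F(n,n) \land \neg R(j))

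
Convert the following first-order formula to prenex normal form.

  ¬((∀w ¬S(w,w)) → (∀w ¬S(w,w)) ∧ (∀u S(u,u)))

∀w ∃y ∃u (¬S(w,w) ∧ (S(y,y) ∨ ¬S(u,u)))

First replace A → B with ¬A ∨ B.
  ¬(¬(∀w ¬S(w,w)) ∨ (∀w ¬S(w,w)) ∧ (∀u S(u,u)))
Drive negations inward (¬∀x A ≡ ∃x ¬A, ¬∃x A ≡ ∀x ¬A, De Morgan for ∧/∨):
  (∀w ¬S(w,w)) ∧ ((∃w S(w,w)) ∨ (∃u ¬S(u,u)))
Rename bound variables to avoid capture: w↦y.
  (∀w ¬S(w,w)) ∧ ((∃y S(y,y)) ∨ (∃u ¬S(u,u)))
Finally move all quantifiers to the prefix:
  ∀w ∃y ∃u (¬S(w,w) ∧ (S(y,y) ∨ ¬S(u,u)))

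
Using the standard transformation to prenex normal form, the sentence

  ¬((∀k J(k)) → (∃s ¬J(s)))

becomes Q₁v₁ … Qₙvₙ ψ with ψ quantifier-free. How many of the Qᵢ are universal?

2

Eliminate → and ↔ using ¬ and ∨.
  ¬(¬(∀k J(k)) ∨ (∃s ¬J(s)))
Push ¬ through the quantifiers and connectives to reach negation normal form:
  (∀k J(k)) ∧ (∀s J(s))
All bound variables are already distinct, so no renaming is needed.
Pull the quantifiers to the front (each side's bound variable is not free in the other side):
  ∀k ∀s (J(k) ∧ J(s))
The prefix is ∀k ∀s: 2 universal, 0 existential.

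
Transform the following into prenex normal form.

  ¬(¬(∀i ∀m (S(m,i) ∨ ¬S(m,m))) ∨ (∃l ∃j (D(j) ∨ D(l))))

Drive negations inward (¬∀x A ≡ ∃x ¬A, ¬∃x A ≡ ∀x ¬A, De Morgan for ∧/∨):
  (∀i ∀m (S(m,i) ∨ ¬S(m,m))) ∧ (∀l ∀j (¬D(j) ∧ ¬D(l)))
Finally move all quantifiers to the prefix:
  ∀i ∀m ∀l ∀j ((S(m,i) ∨ ¬S(m,m)) ∧ ¬D(j) ∧ ¬D(l))

∀i ∀m ∀l ∀j ((S(m,i) ∨ ¬S(m,m)) ∧ ¬D(j) ∧ ¬D(l))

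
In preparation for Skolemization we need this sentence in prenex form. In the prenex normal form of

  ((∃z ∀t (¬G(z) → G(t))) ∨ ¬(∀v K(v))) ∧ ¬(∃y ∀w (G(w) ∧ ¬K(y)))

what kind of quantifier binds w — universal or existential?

existential

First replace A → B with ¬A ∨ B.
  ((∃z ∀t (¬¬G(z) ∨ G(t))) ∨ ¬(∀v K(v))) ∧ ¬(∃y ∀w (G(w) ∧ ¬K(y)))
Move each ¬ inward, flipping quantifiers it crosses:
  ((∃z ∀t (G(z) ∨ G(t))) ∨ (∃v ¬K(v))) ∧ (∀y ∃w (¬G(w) ∨ K(y)))
All bound variables are already distinct, so no renaming is needed.
Finally move all quantifiers to the prefix:
  ∃z ∀t ∃v ∀y ∃w ((G(z) ∨ G(t) ∨ ¬K(v)) ∧ (¬G(w) ∨ K(y)))
The quantifier ∀w sits under an odd number of negations (counting the antecedent side of each →), so it flips to ∃w.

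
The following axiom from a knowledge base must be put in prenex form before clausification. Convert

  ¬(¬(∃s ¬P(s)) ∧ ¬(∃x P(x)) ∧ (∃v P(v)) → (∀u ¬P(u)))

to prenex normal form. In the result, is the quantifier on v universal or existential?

existential

First replace A → B with ¬A ∨ B.
  ¬(¬(¬(∃s ¬P(s)) ∧ ¬(∃x P(x)) ∧ (∃v P(v))) ∨ (∀u ¬P(u)))
Drive negations inward (¬∀x A ≡ ∃x ¬A, ¬∃x A ≡ ∀x ¬A, De Morgan for ∧/∨):
  (∀s P(s)) ∧ (∀x ¬P(x)) ∧ (∃v P(v)) ∧ (∃u P(u))
All bound variables are already distinct, so no renaming is needed.
Finally move all quantifiers to the prefix:
  ∀s ∀x ∃v ∃u (P(s) ∧ ¬P(x) ∧ P(v) ∧ P(u))
The quantifier ∃v sits under an even number of negations (counting the antecedent side of each →), so it remains existential.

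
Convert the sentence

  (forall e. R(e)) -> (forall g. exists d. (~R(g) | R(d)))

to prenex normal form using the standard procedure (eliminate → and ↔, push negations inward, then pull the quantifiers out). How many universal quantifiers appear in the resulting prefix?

First replace A → B with ¬A ∨ B.
  ~(forall e. R(e)) | (forall g. exists d. (~R(g) | R(d)))
Move each ¬ inward, flipping quantifiers it crosses:
  (exists e. ~R(e)) | (forall g. exists d. (~R(g) | R(d)))
All bound variables are already distinct, so no renaming is needed.
Pull the quantifiers to the front (each side's bound variable is not free in the other side):
  exists e. forall g. exists d. (~R(e) | ~R(g) | R(d))
The prefix is exists e forall g exists d: 1 universal, 2 existential.

1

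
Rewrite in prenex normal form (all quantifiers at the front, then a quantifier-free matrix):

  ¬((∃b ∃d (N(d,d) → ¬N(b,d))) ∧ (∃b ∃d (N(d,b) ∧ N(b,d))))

∀b ∀d ∀u ∀t (N(d,d) ∧ N(b,d) ∨ ¬N(t,u) ∨ ¬N(u,t))

Eliminate → and ↔ using ¬ and ∨.
  ¬((∃b ∃d (¬N(d,d) ∨ ¬N(b,d))) ∧ (∃b ∃d (N(d,b) ∧ N(b,d))))
Drive negations inward (¬∀x A ≡ ∃x ¬A, ¬∃x A ≡ ∀x ¬A, De Morgan for ∧/∨):
  (∀b ∀d (N(d,d) ∧ N(b,d))) ∨ (∀b ∀d (¬N(d,b) ∨ ¬N(b,d)))
Standardize variables apart so no two quantifiers bind the same name: b↦u, d↦t.
  (∀b ∀d (N(d,d) ∧ N(b,d))) ∨ (∀u ∀t (¬N(t,u) ∨ ¬N(u,t)))
Pull the quantifiers to the front (each side's bound variable is not free in the other side):
  ∀b ∀d ∀u ∀t (N(d,d) ∧ N(b,d) ∨ ¬N(t,u) ∨ ¬N(u,t))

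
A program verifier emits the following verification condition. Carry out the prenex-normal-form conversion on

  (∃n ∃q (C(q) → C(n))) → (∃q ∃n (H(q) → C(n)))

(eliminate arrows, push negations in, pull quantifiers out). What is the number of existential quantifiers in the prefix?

Eliminate → and ↔ using ¬ and ∨.
  ¬(∃n ∃q (¬C(q) ∨ C(n))) ∨ (∃q ∃n (¬H(q) ∨ C(n)))
Drive negations inward (¬∀x A ≡ ∃x ¬A, ¬∃x A ≡ ∀x ¬A, De Morgan for ∧/∨):
  (∀n ∀q (C(q) ∧ ¬C(n))) ∨ (∃q ∃n (¬H(q) ∨ C(n)))
Rename bound variables to avoid capture: q↦p, n↦b.
  (∀n ∀q (C(q) ∧ ¬C(n))) ∨ (∃p ∃b (¬H(p) ∨ C(b)))
Extract every quantifier outward, since the variables are now distinct and don't occur free across branches:
  ∀n ∀q ∃p ∃b (C(q) ∧ ¬C(n) ∨ ¬H(p) ∨ C(b))
The prefix is ∀n ∀q ∃p ∃b: 2 universal, 2 existential.

2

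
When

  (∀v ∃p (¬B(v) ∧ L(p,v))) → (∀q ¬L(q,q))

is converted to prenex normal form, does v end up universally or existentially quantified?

existential

First replace A → B with ¬A ∨ B.
  ¬(∀v ∃p (¬B(v) ∧ L(p,v))) ∨ (∀q ¬L(q,q))
Move each ¬ inward, flipping quantifiers it crosses:
  (∃v ∀p (B(v) ∨ ¬L(p,v))) ∨ (∀q ¬L(q,q))
All bound variables are already distinct, so no renaming is needed.
Finally move all quantifiers to the prefix:
  ∃v ∀p ∀q (B(v) ∨ ¬L(p,v) ∨ ¬L(q,q))
The quantifier ∀v sits under an odd number of negations (counting the antecedent side of each →), so it flips to ∃v.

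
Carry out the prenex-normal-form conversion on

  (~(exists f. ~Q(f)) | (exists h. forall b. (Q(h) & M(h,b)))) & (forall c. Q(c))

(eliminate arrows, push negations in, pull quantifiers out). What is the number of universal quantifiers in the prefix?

3

Push ¬ through the quantifiers and connectives to reach negation normal form:
  ((forall f. Q(f)) | (exists h. forall b. (Q(h) & M(h,b)))) & (forall c. Q(c))
Pull the quantifiers to the front (each side's bound variable is not free in the other side):
  forall f. exists h. forall b. forall c. ((Q(f) | Q(h) & M(h,b)) & Q(c))
The prefix is forall f exists h forall b forall c: 3 universal, 1 existential.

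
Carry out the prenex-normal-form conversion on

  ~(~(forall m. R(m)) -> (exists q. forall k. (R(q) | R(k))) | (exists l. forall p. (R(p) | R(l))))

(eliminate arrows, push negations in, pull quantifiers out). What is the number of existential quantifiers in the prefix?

Eliminate → and ↔ using ¬ and ∨.
  ~(~~(forall m. R(m)) | (exists q. forall k. (R(q) | R(k))) | (exists l. forall p. (R(p) | R(l))))
Drive negations inward (¬∀x A ≡ ∃x ¬A, ¬∃x A ≡ ∀x ¬A, De Morgan for ∧/∨):
  (exists m. ~R(m)) & (forall q. exists k. (~R(q) & ~R(k))) & (forall l. exists p. (~R(p) & ~R(l)))
Extract every quantifier outward, since the variables are now distinct and don't occur free across branches:
  exists m. forall q. exists k. forall l. exists p. (~R(m) & ~R(q) & ~R(k) & ~R(p) & ~R(l))
The prefix is exists m forall q exists k forall l exists p: 2 universal, 3 existential.

3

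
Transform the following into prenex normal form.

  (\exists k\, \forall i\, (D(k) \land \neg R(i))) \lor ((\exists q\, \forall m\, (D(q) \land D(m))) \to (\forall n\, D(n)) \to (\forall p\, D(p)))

\exists k\, \forall i\, \forall q\, \exists m\, \exists n\, \forall p\, (D(k) \land \neg R(i) \lor \neg D(q) \lor \neg D(m) \lor \neg D(n) \lor D(p))

Eliminate → and ↔ using ¬ and ∨.
  (\exists k\, \forall i\, (D(k) \land \neg R(i))) \lor \neg (\exists q\, \forall m\, (D(q) \land D(m))) \lor \neg (\forall n\, D(n)) \lor (\forall p\, D(p))
Move each ¬ inward, flipping quantifiers it crosses:
  (\exists k\, \forall i\, (D(k) \land \neg R(i))) \lor (\forall q\, \exists m\, (\neg D(q) \lor \neg D(m))) \lor (\exists n\, \neg D(n)) \lor (\forall p\, D(p))
All bound variables are already distinct, so no renaming is needed.
Extract every quantifier outward, since the variables are now distinct and don't occur free across branches:
  \exists k\, \forall i\, \forall q\, \exists m\, \exists n\, \forall p\, (D(k) \land \neg R(i) \lor \neg D(q) \lor \neg D(m) \lor \neg D(n) \lor D(p))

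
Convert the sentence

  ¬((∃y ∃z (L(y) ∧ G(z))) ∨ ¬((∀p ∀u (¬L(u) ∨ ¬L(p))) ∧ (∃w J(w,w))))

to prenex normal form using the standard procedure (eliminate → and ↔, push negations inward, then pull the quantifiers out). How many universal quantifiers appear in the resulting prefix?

4

Drive negations inward (¬∀x A ≡ ∃x ¬A, ¬∃x A ≡ ∀x ¬A, De Morgan for ∧/∨):
  (∀y ∀z (¬L(y) ∨ ¬G(z))) ∧ (∀p ∀u (¬L(u) ∨ ¬L(p))) ∧ (∃w J(w,w))
All bound variables are already distinct, so no renaming is needed.
Pull the quantifiers to the front (each side's bound variable is not free in the other side):
  ∀y ∀z ∀p ∀u ∃w ((¬L(y) ∨ ¬G(z)) ∧ (¬L(u) ∨ ¬L(p)) ∧ J(w,w))
The prefix is ∀y ∀z ∀p ∀u ∃w: 4 universal, 1 existential.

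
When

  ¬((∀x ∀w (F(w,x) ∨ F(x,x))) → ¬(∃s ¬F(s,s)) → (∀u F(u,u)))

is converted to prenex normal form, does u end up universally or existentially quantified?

Eliminate → and ↔ using ¬ and ∨.
  ¬(¬(∀x ∀w (F(w,x) ∨ F(x,x))) ∨ ¬¬(∃s ¬F(s,s)) ∨ (∀u F(u,u)))
Drive negations inward (¬∀x A ≡ ∃x ¬A, ¬∃x A ≡ ∀x ¬A, De Morgan for ∧/∨):
  (∀x ∀w (F(w,x) ∨ F(x,x))) ∧ (∀s F(s,s)) ∧ (∃u ¬F(u,u))
All bound variables are already distinct, so no renaming is needed.
Finally move all quantifiers to the prefix:
  ∀x ∀w ∀s ∃u ((F(w,x) ∨ F(x,x)) ∧ F(s,s) ∧ ¬F(u,u))
The quantifier ∀u sits under an odd number of negations (counting the antecedent side of each →), so it flips to ∃u.

existential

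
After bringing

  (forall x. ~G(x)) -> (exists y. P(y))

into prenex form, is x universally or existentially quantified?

existential

Eliminate → and ↔ using ¬ and ∨.
  ~(forall x. ~G(x)) | (exists y. P(y))
Move each ¬ inward, flipping quantifiers it crosses:
  (exists x. G(x)) | (exists y. P(y))
All bound variables are already distinct, so no renaming is needed.
Finally move all quantifiers to the prefix:
  exists x. exists y. (G(x) | P(y))
The quantifier forall x sits under an odd number of negations (counting the antecedent side of each →), so it flips to exists x.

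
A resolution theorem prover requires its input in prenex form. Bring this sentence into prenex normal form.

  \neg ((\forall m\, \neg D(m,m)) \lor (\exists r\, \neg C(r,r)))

Move each ¬ inward, flipping quantifiers it crosses:
  (\exists m\, D(m,m)) \land (\forall r\, C(r,r))
Finally move all quantifiers to the prefix:
  \exists m\, \forall r\, (D(m,m) \land C(r,r))

\exists m\, \forall r\, (D(m,m) \land C(r,r))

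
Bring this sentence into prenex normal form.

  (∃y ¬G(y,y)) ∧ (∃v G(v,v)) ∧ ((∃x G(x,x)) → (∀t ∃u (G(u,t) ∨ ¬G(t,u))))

Rewrite implications/biconditionals: A → B as ¬A ∨ B.
  (∃y ¬G(y,y)) ∧ (∃v G(v,v)) ∧ (¬(∃x G(x,x)) ∨ (∀t ∃u (G(u,t) ∨ ¬G(t,u))))
Move each ¬ inward, flipping quantifiers it crosses:
  (∃y ¬G(y,y)) ∧ (∃v G(v,v)) ∧ ((∀x ¬G(x,x)) ∨ (∀t ∃u (G(u,t) ∨ ¬G(t,u))))
All bound variables are already distinct, so no renaming is needed.
Finally move all quantifiers to the prefix:
  ∃y ∃v ∀x ∀t ∃u (¬G(y,y) ∧ G(v,v) ∧ (¬G(x,x) ∨ G(u,t) ∨ ¬G(t,u)))

∃y ∃v ∀x ∀t ∃u (¬G(y,y) ∧ G(v,v) ∧ (¬G(x,x) ∨ G(u,t) ∨ ¬G(t,u)))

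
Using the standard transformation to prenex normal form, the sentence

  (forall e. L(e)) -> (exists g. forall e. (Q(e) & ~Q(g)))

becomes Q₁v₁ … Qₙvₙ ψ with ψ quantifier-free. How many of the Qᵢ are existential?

First replace A → B with ¬A ∨ B.
  ~(forall e. L(e)) | (exists g. forall e. (Q(e) & ~Q(g)))
Move each ¬ inward, flipping quantifiers it crosses:
  (exists e. ~L(e)) | (exists g. forall e. (Q(e) & ~Q(g)))
Standardize variables apart so no two quantifiers bind the same name: e↦y1.
  (exists e. ~L(e)) | (exists g. forall y1. (Q(y1) & ~Q(g)))
Pull the quantifiers to the front (each side's bound variable is not free in the other side):
  exists e. exists g. forall y1. (~L(e) | Q(y1) & ~Q(g))
The prefix is exists e exists g forall y1: 1 universal, 2 existential.

2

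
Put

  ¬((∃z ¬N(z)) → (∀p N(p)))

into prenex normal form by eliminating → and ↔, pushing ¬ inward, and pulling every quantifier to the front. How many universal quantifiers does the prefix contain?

0

First replace A → B with ¬A ∨ B.
  ¬(¬(∃z ¬N(z)) ∨ (∀p N(p)))
Drive negations inward (¬∀x A ≡ ∃x ¬A, ¬∃x A ≡ ∀x ¬A, De Morgan for ∧/∨):
  (∃z ¬N(z)) ∧ (∃p ¬N(p))
Finally move all quantifiers to the prefix:
  ∃z ∃p (¬N(z) ∧ ¬N(p))
The prefix is ∃z ∃p: 0 universal, 2 existential.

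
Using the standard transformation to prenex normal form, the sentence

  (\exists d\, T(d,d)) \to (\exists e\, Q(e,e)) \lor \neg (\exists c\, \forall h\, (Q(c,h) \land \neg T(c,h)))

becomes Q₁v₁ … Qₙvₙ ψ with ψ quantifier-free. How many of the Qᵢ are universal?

2

Eliminate → and ↔ using ¬ and ∨.
  \neg (\exists d\, T(d,d)) \lor (\exists e\, Q(e,e)) \lor \neg (\exists c\, \forall h\, (Q(c,h) \land \neg T(c,h)))
Push ¬ through the quantifiers and connectives to reach negation normal form:
  (\forall d\, \neg T(d,d)) \lor (\exists e\, Q(e,e)) \lor (\forall c\, \exists h\, (\neg Q(c,h) \lor T(c,h)))
All bound variables are already distinct, so no renaming is needed.
Finally move all quantifiers to the prefix:
  \forall d\, \exists e\, \forall c\, \exists h\, (\neg T(d,d) \lor Q(e,e) \lor \neg Q(c,h) \lor T(c,h))
The prefix is \forall d \exists e \forall c \exists h: 2 universal, 2 existential.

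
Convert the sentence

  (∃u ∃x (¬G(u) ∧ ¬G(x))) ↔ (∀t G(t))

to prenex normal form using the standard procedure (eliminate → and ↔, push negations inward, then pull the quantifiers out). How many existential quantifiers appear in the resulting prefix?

Eliminate → and ↔ using ¬ and ∨; A ↔ B as (¬A ∨ B) ∧ (¬B ∨ A).
  (¬(∃u ∃x (¬G(u) ∧ ¬G(x))) ∨ (∀t G(t))) ∧ (¬(∀t G(t)) ∨ (∃u ∃x (¬G(u) ∧ ¬G(x))))
Drive negations inward (¬∀x A ≡ ∃x ¬A, ¬∃x A ≡ ∀x ¬A, De Morgan for ∧/∨):
  ((∀u ∀x (G(u) ∨ G(x))) ∨ (∀t G(t))) ∧ ((∃t ¬G(t)) ∨ (∃u ∃x (¬G(u) ∧ ¬G(x))))
Give each quantifier a distinct variable: t↦u1, u↦q, x↦z.
  ((∀u ∀x (G(u) ∨ G(x))) ∨ (∀t G(t))) ∧ ((∃u1 ¬G(u1)) ∨ (∃q ∃z (¬G(q) ∧ ¬G(z))))
Pull the quantifiers to the front (each side's bound variable is not free in the other side):
  ∀u ∀x ∀t ∃u1 ∃q ∃z ((G(u) ∨ G(x) ∨ G(t)) ∧ (¬G(u1) ∨ ¬G(q) ∧ ¬G(z)))
The prefix is ∀u ∀x ∀t ∃u1 ∃q ∃z: 3 universal, 3 existential.

3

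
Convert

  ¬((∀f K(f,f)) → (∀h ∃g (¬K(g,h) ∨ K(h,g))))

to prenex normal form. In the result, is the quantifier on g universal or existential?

universal

Rewrite implications/biconditionals: A → B as ¬A ∨ B.
  ¬(¬(∀f K(f,f)) ∨ (∀h ∃g (¬K(g,h) ∨ K(h,g))))
Move each ¬ inward, flipping quantifiers it crosses:
  (∀f K(f,f)) ∧ (∃h ∀g (K(g,h) ∧ ¬K(h,g)))
Pull the quantifiers to the front (each side's bound variable is not free in the other side):
  ∀f ∃h ∀g (K(f,f) ∧ K(g,h) ∧ ¬K(h,g))
The quantifier ∃g sits under an odd number of negations (counting the antecedent side of each →), so it flips to ∀g.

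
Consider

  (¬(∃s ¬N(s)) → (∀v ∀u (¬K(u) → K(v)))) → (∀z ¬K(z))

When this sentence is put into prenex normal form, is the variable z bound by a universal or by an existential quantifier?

First replace A → B with ¬A ∨ B.
  ¬(¬¬(∃s ¬N(s)) ∨ (∀v ∀u (¬¬K(u) ∨ K(v)))) ∨ (∀z ¬K(z))
Push ¬ through the quantifiers and connectives to reach negation normal form:
  (∀s N(s)) ∧ (∃v ∃u (¬K(u) ∧ ¬K(v))) ∨ (∀z ¬K(z))
Extract every quantifier outward, since the variables are now distinct and don't occur free across branches:
  ∀s ∃v ∃u ∀z (N(s) ∧ ¬K(u) ∧ ¬K(v) ∨ ¬K(z))
The quantifier ∀z sits under an even number of negations (counting the antecedent side of each →), so it remains universal.

universal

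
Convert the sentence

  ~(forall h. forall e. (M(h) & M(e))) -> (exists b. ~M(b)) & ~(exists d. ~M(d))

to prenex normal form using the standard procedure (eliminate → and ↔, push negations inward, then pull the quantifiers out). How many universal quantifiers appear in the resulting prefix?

3

First replace A → B with ¬A ∨ B.
  ~~(forall h. forall e. (M(h) & M(e))) | (exists b. ~M(b)) & ~(exists d. ~M(d))
Move each ¬ inward, flipping quantifiers it crosses:
  (forall h. forall e. (M(h) & M(e))) | (exists b. ~M(b)) & (forall d. M(d))
All bound variables are already distinct, so no renaming is needed.
Finally move all quantifiers to the prefix:
  forall h. forall e. exists b. forall d. (M(h) & M(e) | ~M(b) & M(d))
The prefix is forall h forall e exists b forall d: 3 universal, 1 existential.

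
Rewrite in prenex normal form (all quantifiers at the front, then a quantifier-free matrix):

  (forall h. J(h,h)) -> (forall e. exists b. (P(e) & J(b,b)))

Rewrite implications/biconditionals: A → B as ¬A ∨ B.
  ~(forall h. J(h,h)) | (forall e. exists b. (P(e) & J(b,b)))
Push ¬ through the quantifiers and connectives to reach negation normal form:
  (exists h. ~J(h,h)) | (forall e. exists b. (P(e) & J(b,b)))
All bound variables are already distinct, so no renaming is needed.
Extract every quantifier outward, since the variables are now distinct and don't occur free across branches:
  exists h. forall e. exists b. (~J(h,h) | P(e) & J(b,b))

exists h. forall e. exists b. (~J(h,h) | P(e) & J(b,b))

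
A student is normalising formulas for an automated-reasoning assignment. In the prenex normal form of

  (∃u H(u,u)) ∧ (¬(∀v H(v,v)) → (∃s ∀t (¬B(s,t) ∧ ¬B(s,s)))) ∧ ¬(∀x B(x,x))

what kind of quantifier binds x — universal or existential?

Rewrite implications/biconditionals: A → B as ¬A ∨ B.
  (∃u H(u,u)) ∧ (¬¬(∀v H(v,v)) ∨ (∃s ∀t (¬B(s,t) ∧ ¬B(s,s)))) ∧ ¬(∀x B(x,x))
Move each ¬ inward, flipping quantifiers it crosses:
  (∃u H(u,u)) ∧ ((∀v H(v,v)) ∨ (∃s ∀t (¬B(s,t) ∧ ¬B(s,s)))) ∧ (∃x ¬B(x,x))
All bound variables are already distinct, so no renaming is needed.
Extract every quantifier outward, since the variables are now distinct and don't occur free across branches:
  ∃u ∀v ∃s ∀t ∃x (H(u,u) ∧ (H(v,v) ∨ ¬B(s,t) ∧ ¬B(s,s)) ∧ ¬B(x,x))
The quantifier ∀x sits under an odd number of negations (counting the antecedent side of each →), so it flips to ∃x.

existential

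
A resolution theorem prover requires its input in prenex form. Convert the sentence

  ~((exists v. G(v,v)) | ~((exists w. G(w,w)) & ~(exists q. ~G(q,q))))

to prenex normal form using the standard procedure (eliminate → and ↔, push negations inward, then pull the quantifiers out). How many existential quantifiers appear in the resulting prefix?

Push ¬ through the quantifiers and connectives to reach negation normal form:
  (forall v. ~G(v,v)) & (exists w. G(w,w)) & (forall q. G(q,q))
Pull the quantifiers to the front (each side's bound variable is not free in the other side):
  forall v. exists w. forall q. (~G(v,v) & G(w,w) & G(q,q))
The prefix is forall v exists w forall q: 2 universal, 1 existential.

1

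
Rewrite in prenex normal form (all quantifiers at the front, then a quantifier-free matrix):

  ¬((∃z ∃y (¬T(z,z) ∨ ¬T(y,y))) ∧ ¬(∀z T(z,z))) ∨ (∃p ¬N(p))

Drive negations inward (¬∀x A ≡ ∃x ¬A, ¬∃x A ≡ ∀x ¬A, De Morgan for ∧/∨):
  (∀z ∀y (T(z,z) ∧ T(y,y))) ∨ (∀z T(z,z)) ∨ (∃p ¬N(p))
Standardize variables apart so no two quantifiers bind the same name: z↦u1.
  (∀z ∀y (T(z,z) ∧ T(y,y))) ∨ (∀u1 T(u1,u1)) ∨ (∃p ¬N(p))
Extract every quantifier outward, since the variables are now distinct and don't occur free across branches:
  ∀z ∀y ∀u1 ∃p (T(z,z) ∧ T(y,y) ∨ T(u1,u1) ∨ ¬N(p))

∀z ∀y ∀u1 ∃p (T(z,z) ∧ T(y,y) ∨ T(u1,u1) ∨ ¬N(p))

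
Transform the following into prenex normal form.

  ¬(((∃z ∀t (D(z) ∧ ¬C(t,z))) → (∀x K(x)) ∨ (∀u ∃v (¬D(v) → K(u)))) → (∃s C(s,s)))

Eliminate → and ↔ using ¬ and ∨.
  ¬(¬(¬(∃z ∀t (D(z) ∧ ¬C(t,z))) ∨ (∀x K(x)) ∨ (∀u ∃v (¬¬D(v) ∨ K(u)))) ∨ (∃s C(s,s)))
Push ¬ through the quantifiers and connectives to reach negation normal form:
  ((∀z ∃t (¬D(z) ∨ C(t,z))) ∨ (∀x K(x)) ∨ (∀u ∃v (D(v) ∨ K(u)))) ∧ (∀s ¬C(s,s))
All bound variables are already distinct, so no renaming is needed.
Finally move all quantifiers to the prefix:
  ∀z ∃t ∀x ∀u ∃v ∀s ((¬D(z) ∨ C(t,z) ∨ K(x) ∨ D(v) ∨ K(u)) ∧ ¬C(s,s))

∀z ∃t ∀x ∀u ∃v ∀s ((¬D(z) ∨ C(t,z) ∨ K(x) ∨ D(v) ∨ K(u)) ∧ ¬C(s,s))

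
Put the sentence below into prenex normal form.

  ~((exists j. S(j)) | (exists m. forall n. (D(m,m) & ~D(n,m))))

Push ¬ through the quantifiers and connectives to reach negation normal form:
  (forall j. ~S(j)) & (forall m. exists n. (~D(m,m) | D(n,m)))
All bound variables are already distinct, so no renaming is needed.
Finally move all quantifiers to the prefix:
  forall j. forall m. exists n. (~S(j) & (~D(m,m) | D(n,m)))

forall j. forall m. exists n. (~S(j) & (~D(m,m) | D(n,m)))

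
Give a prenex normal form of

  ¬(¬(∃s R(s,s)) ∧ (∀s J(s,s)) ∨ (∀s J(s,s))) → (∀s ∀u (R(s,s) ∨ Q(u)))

∀s ∀v1 ∀w ∀a ∀u (¬R(s,s) ∧ J(v1,v1) ∨ J(w,w) ∨ R(a,a) ∨ Q(u))

Eliminate → and ↔ using ¬ and ∨.
  ¬¬(¬(∃s R(s,s)) ∧ (∀s J(s,s)) ∨ (∀s J(s,s))) ∨ (∀s ∀u (R(s,s) ∨ Q(u)))
Push ¬ through the quantifiers and connectives to reach negation normal form:
  (∀s ¬R(s,s)) ∧ (∀s J(s,s)) ∨ (∀s J(s,s)) ∨ (∀s ∀u (R(s,s) ∨ Q(u)))
Give each quantifier a distinct variable: s↦v1, s↦w, s↦a.
  (∀s ¬R(s,s)) ∧ (∀v1 J(v1,v1)) ∨ (∀w J(w,w)) ∨ (∀a ∀u (R(a,a) ∨ Q(u)))
Extract every quantifier outward, since the variables are now distinct and don't occur free across branches:
  ∀s ∀v1 ∀w ∀a ∀u (¬R(s,s) ∧ J(v1,v1) ∨ J(w,w) ∨ R(a,a) ∨ Q(u))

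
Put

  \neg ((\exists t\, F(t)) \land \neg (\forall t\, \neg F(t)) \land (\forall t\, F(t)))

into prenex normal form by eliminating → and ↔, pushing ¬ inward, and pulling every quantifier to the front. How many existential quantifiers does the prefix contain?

Push ¬ through the quantifiers and connectives to reach negation normal form:
  (\forall t\, \neg F(t)) \lor (\forall t\, \neg F(t)) \lor (\exists t\, \neg F(t))
Rename bound variables to avoid capture: t↦u, t↦c.
  (\forall t\, \neg F(t)) \lor (\forall u\, \neg F(u)) \lor (\exists c\, \neg F(c))
Pull the quantifiers to the front (each side's bound variable is not free in the other side):
  \forall t\, \forall u\, \exists c\, (\neg F(t) \lor \neg F(u) \lor \neg F(c))
The prefix is \forall t \forall u \exists c: 2 universal, 1 existential.

1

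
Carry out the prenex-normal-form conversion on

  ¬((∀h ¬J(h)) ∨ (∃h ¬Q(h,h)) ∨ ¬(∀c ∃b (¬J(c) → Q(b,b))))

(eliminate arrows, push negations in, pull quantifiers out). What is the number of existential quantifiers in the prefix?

2

Eliminate → and ↔ using ¬ and ∨.
  ¬((∀h ¬J(h)) ∨ (∃h ¬Q(h,h)) ∨ ¬(∀c ∃b (¬¬J(c) ∨ Q(b,b))))
Move each ¬ inward, flipping quantifiers it crosses:
  (∃h J(h)) ∧ (∀h Q(h,h)) ∧ (∀c ∃b (J(c) ∨ Q(b,b)))
Give each quantifier a distinct variable: h↦v.
  (∃h J(h)) ∧ (∀v Q(v,v)) ∧ (∀c ∃b (J(c) ∨ Q(b,b)))
Pull the quantifiers to the front (each side's bound variable is not free in the other side):
  ∃h ∀v ∀c ∃b (J(h) ∧ Q(v,v) ∧ (J(c) ∨ Q(b,b)))
The prefix is ∃h ∀v ∀c ∃b: 2 universal, 2 existential.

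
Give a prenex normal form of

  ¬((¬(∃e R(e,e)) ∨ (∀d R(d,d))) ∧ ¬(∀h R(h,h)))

∃e ∃d ∀h (R(e,e) ∧ ¬R(d,d) ∨ R(h,h))

Drive negations inward (¬∀x A ≡ ∃x ¬A, ¬∃x A ≡ ∀x ¬A, De Morgan for ∧/∨):
  (∃e R(e,e)) ∧ (∃d ¬R(d,d)) ∨ (∀h R(h,h))
All bound variables are already distinct, so no renaming is needed.
Finally move all quantifiers to the prefix:
  ∃e ∃d ∀h (R(e,e) ∧ ¬R(d,d) ∨ R(h,h))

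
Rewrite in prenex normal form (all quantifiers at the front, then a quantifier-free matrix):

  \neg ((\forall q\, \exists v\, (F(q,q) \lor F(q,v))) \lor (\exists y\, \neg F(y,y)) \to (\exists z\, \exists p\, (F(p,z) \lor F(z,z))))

Eliminate → and ↔ using ¬ and ∨.
  \neg (\neg ((\forall q\, \exists v\, (F(q,q) \lor F(q,v))) \lor (\exists y\, \neg F(y,y))) \lor (\exists z\, \exists p\, (F(p,z) \lor F(z,z))))
Move each ¬ inward, flipping quantifiers it crosses:
  ((\forall q\, \exists v\, (F(q,q) \lor F(q,v))) \lor (\exists y\, \neg F(y,y))) \land (\forall z\, \forall p\, (\neg F(p,z) \land \neg F(z,z)))
All bound variables are already distinct, so no renaming is needed.
Finally move all quantifiers to the prefix:
  \forall q\, \exists v\, \exists y\, \forall z\, \forall p\, ((F(q,q) \lor F(q,v) \lor \neg F(y,y)) \land \neg F(p,z) \land \neg F(z,z))

\forall q\, \exists v\, \exists y\, \forall z\, \forall p\, ((F(q,q) \lor F(q,v) \lor \neg F(y,y)) \land \neg F(p,z) \land \neg F(z,z))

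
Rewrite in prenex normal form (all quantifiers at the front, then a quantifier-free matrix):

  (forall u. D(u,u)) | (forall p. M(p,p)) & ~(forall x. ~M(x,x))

Move each ¬ inward, flipping quantifiers it crosses:
  (forall u. D(u,u)) | (forall p. M(p,p)) & (exists x. M(x,x))
Pull the quantifiers to the front (each side's bound variable is not free in the other side):
  forall u. forall p. exists x. (D(u,u) | M(p,p) & M(x,x))

forall u. forall p. exists x. (D(u,u) | M(p,p) & M(x,x))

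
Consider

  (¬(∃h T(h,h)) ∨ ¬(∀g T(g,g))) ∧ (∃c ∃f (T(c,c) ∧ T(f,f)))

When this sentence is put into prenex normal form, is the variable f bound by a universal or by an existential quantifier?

Drive negations inward (¬∀x A ≡ ∃x ¬A, ¬∃x A ≡ ∀x ¬A, De Morgan for ∧/∨):
  ((∀h ¬T(h,h)) ∨ (∃g ¬T(g,g))) ∧ (∃c ∃f (T(c,c) ∧ T(f,f)))
All bound variables are already distinct, so no renaming is needed.
Extract every quantifier outward, since the variables are now distinct and don't occur free across branches:
  ∀h ∃g ∃c ∃f ((¬T(h,h) ∨ ¬T(g,g)) ∧ T(c,c) ∧ T(f,f))
The quantifier ∃f sits under an even number of negations, so it remains existential.

existential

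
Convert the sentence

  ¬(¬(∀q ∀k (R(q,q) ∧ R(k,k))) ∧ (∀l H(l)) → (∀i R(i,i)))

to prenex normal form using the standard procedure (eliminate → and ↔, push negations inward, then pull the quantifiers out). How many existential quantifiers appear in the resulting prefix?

3

Rewrite implications/biconditionals: A → B as ¬A ∨ B.
  ¬(¬(¬(∀q ∀k (R(q,q) ∧ R(k,k))) ∧ (∀l H(l))) ∨ (∀i R(i,i)))
Drive negations inward (¬∀x A ≡ ∃x ¬A, ¬∃x A ≡ ∀x ¬A, De Morgan for ∧/∨):
  (∃q ∃k (¬R(q,q) ∨ ¬R(k,k))) ∧ (∀l H(l)) ∧ (∃i ¬R(i,i))
Pull the quantifiers to the front (each side's bound variable is not free in the other side):
  ∃q ∃k ∀l ∃i ((¬R(q,q) ∨ ¬R(k,k)) ∧ H(l) ∧ ¬R(i,i))
The prefix is ∃q ∃k ∀l ∃i: 1 universal, 3 existential.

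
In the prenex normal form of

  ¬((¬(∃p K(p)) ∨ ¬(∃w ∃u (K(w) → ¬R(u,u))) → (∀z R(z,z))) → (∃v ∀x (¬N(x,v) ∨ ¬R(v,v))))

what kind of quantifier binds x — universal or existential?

Rewrite implications/biconditionals: A → B as ¬A ∨ B.
  ¬(¬(¬(¬(∃p K(p)) ∨ ¬(∃w ∃u (¬K(w) ∨ ¬R(u,u)))) ∨ (∀z R(z,z))) ∨ (∃v ∀x (¬N(x,v) ∨ ¬R(v,v))))
Move each ¬ inward, flipping quantifiers it crosses:
  ((∃p K(p)) ∧ (∃w ∃u (¬K(w) ∨ ¬R(u,u))) ∨ (∀z R(z,z))) ∧ (∀v ∃x (N(x,v) ∧ R(v,v)))
Extract every quantifier outward, since the variables are now distinct and don't occur free across branches:
  ∃p ∃w ∃u ∀z ∀v ∃x ((K(p) ∧ (¬K(w) ∨ ¬R(u,u)) ∨ R(z,z)) ∧ N(x,v) ∧ R(v,v))
The quantifier ∀x sits under an odd number of negations (counting the antecedent side of each →), so it flips to ∃x.

existential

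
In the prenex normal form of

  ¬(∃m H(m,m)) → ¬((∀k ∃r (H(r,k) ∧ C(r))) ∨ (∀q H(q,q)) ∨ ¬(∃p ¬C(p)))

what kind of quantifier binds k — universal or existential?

existential

Eliminate → and ↔ using ¬ and ∨.
  ¬¬(∃m H(m,m)) ∨ ¬((∀k ∃r (H(r,k) ∧ C(r))) ∨ (∀q H(q,q)) ∨ ¬(∃p ¬C(p)))
Push ¬ through the quantifiers and connectives to reach negation normal form:
  (∃m H(m,m)) ∨ (∃k ∀r (¬H(r,k) ∨ ¬C(r))) ∧ (∃q ¬H(q,q)) ∧ (∃p ¬C(p))
All bound variables are already distinct, so no renaming is needed.
Finally move all quantifiers to the prefix:
  ∃m ∃k ∀r ∃q ∃p (H(m,m) ∨ (¬H(r,k) ∨ ¬C(r)) ∧ ¬H(q,q) ∧ ¬C(p))
The quantifier ∀k sits under an odd number of negations (counting the antecedent side of each →), so it flips to ∃k.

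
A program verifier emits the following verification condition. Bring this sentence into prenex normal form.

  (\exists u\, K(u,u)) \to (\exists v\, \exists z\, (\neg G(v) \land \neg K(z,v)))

\forall u\, \exists v\, \exists z\, (\neg K(u,u) \lor \neg G(v) \land \neg K(z,v))

Eliminate → and ↔ using ¬ and ∨.
  \neg (\exists u\, K(u,u)) \lor (\exists v\, \exists z\, (\neg G(v) \land \neg K(z,v)))
Drive negations inward (¬∀x A ≡ ∃x ¬A, ¬∃x A ≡ ∀x ¬A, De Morgan for ∧/∨):
  (\forall u\, \neg K(u,u)) \lor (\exists v\, \exists z\, (\neg G(v) \land \neg K(z,v)))
All bound variables are already distinct, so no renaming is needed.
Finally move all quantifiers to the prefix:
  \forall u\, \exists v\, \exists z\, (\neg K(u,u) \lor \neg G(v) \land \neg K(z,v))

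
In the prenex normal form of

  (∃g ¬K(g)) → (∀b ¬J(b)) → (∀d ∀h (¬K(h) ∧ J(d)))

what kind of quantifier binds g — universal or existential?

universal

First replace A → B with ¬A ∨ B.
  ¬(∃g ¬K(g)) ∨ ¬(∀b ¬J(b)) ∨ (∀d ∀h (¬K(h) ∧ J(d)))
Move each ¬ inward, flipping quantifiers it crosses:
  (∀g K(g)) ∨ (∃b J(b)) ∨ (∀d ∀h (¬K(h) ∧ J(d)))
All bound variables are already distinct, so no renaming is needed.
Extract every quantifier outward, since the variables are now distinct and don't occur free across branches:
  ∀g ∃b ∀d ∀h (K(g) ∨ J(b) ∨ ¬K(h) ∧ J(d))
The quantifier ∃g sits under an odd number of negations (counting the antecedent side of each →), so it flips to ∀g.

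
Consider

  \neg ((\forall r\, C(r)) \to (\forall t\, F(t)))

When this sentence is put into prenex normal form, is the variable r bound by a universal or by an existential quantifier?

Eliminate → and ↔ using ¬ and ∨.
  \neg (\neg (\forall r\, C(r)) \lor (\forall t\, F(t)))
Push ¬ through the quantifiers and connectives to reach negation normal form:
  (\forall r\, C(r)) \land (\exists t\, \neg F(t))
Extract every quantifier outward, since the variables are now distinct and don't occur free across branches:
  \forall r\, \exists t\, (C(r) \land \neg F(t))
The quantifier \forall r sits under an even number of negations (counting the antecedent side of each →), so it remains universal.

universal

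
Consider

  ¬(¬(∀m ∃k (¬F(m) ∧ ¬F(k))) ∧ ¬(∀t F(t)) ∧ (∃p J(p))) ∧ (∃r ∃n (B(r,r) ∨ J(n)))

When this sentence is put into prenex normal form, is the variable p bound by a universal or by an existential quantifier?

universal

Push ¬ through the quantifiers and connectives to reach negation normal form:
  ((∀m ∃k (¬F(m) ∧ ¬F(k))) ∨ (∀t F(t)) ∨ (∀p ¬J(p))) ∧ (∃r ∃n (B(r,r) ∨ J(n)))
All bound variables are already distinct, so no renaming is needed.
Pull the quantifiers to the front (each side's bound variable is not free in the other side):
  ∀m ∃k ∀t ∀p ∃r ∃n ((¬F(m) ∧ ¬F(k) ∨ F(t) ∨ ¬J(p)) ∧ (B(r,r) ∨ J(n)))
The quantifier ∃p sits under an odd number of negations, so it flips to ∀p.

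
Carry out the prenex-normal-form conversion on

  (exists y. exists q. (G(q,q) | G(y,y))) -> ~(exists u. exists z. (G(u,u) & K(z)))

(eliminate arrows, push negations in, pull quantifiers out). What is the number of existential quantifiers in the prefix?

0

Rewrite implications/biconditionals: A → B as ¬A ∨ B.
  ~(exists y. exists q. (G(q,q) | G(y,y))) | ~(exists u. exists z. (G(u,u) & K(z)))
Move each ¬ inward, flipping quantifiers it crosses:
  (forall y. forall q. (~G(q,q) & ~G(y,y))) | (forall u. forall z. (~G(u,u) | ~K(z)))
All bound variables are already distinct, so no renaming is needed.
Pull the quantifiers to the front (each side's bound variable is not free in the other side):
  forall y. forall q. forall u. forall z. (~G(q,q) & ~G(y,y) | ~G(u,u) | ~K(z))
The prefix is forall y forall q forall u forall z: 4 universal, 0 existential.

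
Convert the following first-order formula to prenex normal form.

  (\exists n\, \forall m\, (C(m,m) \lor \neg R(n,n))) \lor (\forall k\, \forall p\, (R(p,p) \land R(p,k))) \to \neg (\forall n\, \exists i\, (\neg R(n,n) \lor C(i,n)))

First replace A → B with ¬A ∨ B.
  \neg ((\exists n\, \forall m\, (C(m,m) \lor \neg R(n,n))) \lor (\forall k\, \forall p\, (R(p,p) \land R(p,k)))) \lor \neg (\forall n\, \exists i\, (\neg R(n,n) \lor C(i,n)))
Move each ¬ inward, flipping quantifiers it crosses:
  (\forall n\, \exists m\, (\neg C(m,m) \land R(n,n))) \land (\exists k\, \exists p\, (\neg R(p,p) \lor \neg R(p,k))) \lor (\exists n\, \forall i\, (R(n,n) \land \neg C(i,n)))
Give each quantifier a distinct variable: n↦x.
  (\forall n\, \exists m\, (\neg C(m,m) \land R(n,n))) \land (\exists k\, \exists p\, (\neg R(p,p) \lor \neg R(p,k))) \lor (\exists x\, \forall i\, (R(x,x) \land \neg C(i,x)))
Pull the quantifiers to the front (each side's bound variable is not free in the other side):
  \forall n\, \exists m\, \exists k\, \exists p\, \exists x\, \forall i\, (\neg C(m,m) \land R(n,n) \land (\neg R(p,p) \lor \neg R(p,k)) \lor R(x,x) \land \neg C(i,x))

\forall n\, \exists m\, \exists k\, \exists p\, \exists x\, \forall i\, (\neg C(m,m) \land R(n,n) \land (\neg R(p,p) \lor \neg R(p,k)) \lor R(x,x) \land \neg C(i,x))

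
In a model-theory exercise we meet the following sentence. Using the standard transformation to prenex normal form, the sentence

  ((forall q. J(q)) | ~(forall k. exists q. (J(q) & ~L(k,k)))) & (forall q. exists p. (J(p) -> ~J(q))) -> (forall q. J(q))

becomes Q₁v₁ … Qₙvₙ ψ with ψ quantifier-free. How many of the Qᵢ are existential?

3

Rewrite implications/biconditionals: A → B as ¬A ∨ B.
  ~(((forall q. J(q)) | ~(forall k. exists q. (J(q) & ~L(k,k)))) & (forall q. exists p. (~J(p) | ~J(q)))) | (forall q. J(q))
Drive negations inward (¬∀x A ≡ ∃x ¬A, ¬∃x A ≡ ∀x ¬A, De Morgan for ∧/∨):
  (exists q. ~J(q)) & (forall k. exists q. (J(q) & ~L(k,k))) | (exists q. forall p. (J(p) & J(q))) | (forall q. J(q))
Rename bound variables to avoid capture: q↦a, q↦z1, q↦r.
  (exists q. ~J(q)) & (forall k. exists a. (J(a) & ~L(k,k))) | (exists z1. forall p. (J(p) & J(z1))) | (forall r. J(r))
Extract every quantifier outward, since the variables are now distinct and don't occur free across branches:
  exists q. forall k. exists a. exists z1. forall p. forall r. (~J(q) & J(a) & ~L(k,k) | J(p) & J(z1) | J(r))
The prefix is exists q forall k exists a exists z1 forall p forall r: 3 universal, 3 existential.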